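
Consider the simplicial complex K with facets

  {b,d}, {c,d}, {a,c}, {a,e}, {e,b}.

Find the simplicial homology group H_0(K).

H_0 = Z.

Order the vertices as a < b < c < d < e. Listing each simplex with vertices in this order, K has dimension 1 with simplices:

  0-simplices (5): a, b, c, d, e
  1-simplices (5): ac, ae, bd, be, cd

giving chain groups C_0 ≅ Z^5, C_1 ≅ Z^5.

The boundary map ∂_1: C_1 → C_0 sends each edge [p,q] (with p < q) to q − p. For instance
  ∂cd = d − c.
This gives a 5×5 integer matrix of rank 4; reducing to Smith normal form yields diagonal entries (1,1,1,1).

Reading off H_k = ker ∂_k / im ∂_{k+1}:

  H_0: rank C_0 − rank ∂_1 = 5 − 4 = 1, and the invariant factors of ∂_1 are all 1, so H_0 = Z.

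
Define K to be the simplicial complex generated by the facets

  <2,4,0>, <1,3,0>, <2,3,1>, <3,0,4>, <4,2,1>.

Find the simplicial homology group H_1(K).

Order the vertices as 0 < 1 < 2 < 3 < 4. Listing each simplex with vertices in this order, K has dimension 2 with simplices:

  0-simplices (5): [0], [1], [2], [3], [4]
  1-simplices (10): [0,1], [0,2], [0,3], [0,4], [1,2], [1,3], [1,4], [2,3], [2,4], [3,4]
  2-simplices (5): [0,1,3], [0,2,4], [0,3,4], [1,2,3], [1,2,4]

giving chain groups C_0 ≅ Z^5, C_1 ≅ Z^10, C_2 ≅ Z^5.

Boundary ∂_1: C_1 → C_0 sends each edge [p,q] (with p < q) to q − p. For instance
  ∂[1,3] = [3] − [1].
The resulting 5×10 matrix has rank 4, and its Smith normal form has invariant factors (1,1,1,1).

Boundary ∂_2: C_2 → C_1 sends each 2-simplex [p,q,r] to [q,r] − [p,r] + [p,q]. For instance
  ∂[0,2,4] = [2,4] − [0,4] + [0,2],
  ∂[1,2,3] = [2,3] − [1,3] + [1,2].
The resulting 10×5 matrix has rank 5, and its Smith normal form has invariant factors (1,1,1,1,1).

Reading off H_k = ker ∂_k / im ∂_{k+1}:

  H_1: rank ker ∂_1 − rank ∂_2 = (10 − 4) − 5 = 1, and the invariant factors of ∂_2 are all 1, so H_1 = Z.

H_1 = Z.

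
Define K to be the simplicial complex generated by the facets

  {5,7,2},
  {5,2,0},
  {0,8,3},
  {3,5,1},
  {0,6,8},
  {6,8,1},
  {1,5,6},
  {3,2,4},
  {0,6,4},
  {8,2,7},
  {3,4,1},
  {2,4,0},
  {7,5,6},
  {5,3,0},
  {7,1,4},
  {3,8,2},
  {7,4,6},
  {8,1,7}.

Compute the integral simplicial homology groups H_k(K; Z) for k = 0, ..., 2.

Take the total order 0 < 1 < 2 < 3 < 4 < 5 < 6 < 7 < 8 on the vertex set. Then K (dimension 2) consists of the simplices:

  0-simplices (9): [0], [1], [2], [3], [4], [5], [6], [7], [8]
  1-simplices (27): (27 of them)
  2-simplices (18): [0,2,4], [0,2,5], [0,3,5], [0,3,8], [0,4,6], [0,6,8], [1,3,4], [1,3,5], [1,4,7], [1,5,6], [1,6,8], [1,7,8], [2,3,4], [2,3,8], [2,5,7], [2,7,8], [4,6,7], [5,6,7]

giving chain groups C_0 ≅ Z^9, C_1 ≅ Z^27, C_2 ≅ Z^18.

∂_1: C_1 → C_0 sends each edge [p,q] (with p < q) to q − p.
This gives a 9×27 integer matrix of rank 8; reducing to Smith normal form yields diagonal entries (1,1,1,1,1,1,1,1).

Boundary ∂_2: C_2 → C_1 maps a triangle to the signed sum of its edges. For instance
  ∂[1,4,7] = [4,7] − [1,7] + [1,4],
  ∂[2,3,4] = [3,4] − [2,4] + [2,3].
The resulting 27×18 matrix has rank 18, and its Smith normal form has invariant factors (1,1,1,1,1,1,1,1,1,1,1,1,1,1,1,1,1,2).

Now H_k = ker ∂_k / im ∂_{k+1}, so:

  H_0: rank C_0 − rank ∂_1 = 9 − 8 = 1, and the invariant factors of ∂_1 are all 1, so H_0 = Z.
  H_1: rank ker ∂_1 − rank ∂_2 = (27 − 8) − 18 = 1, and ∂_2 has invariant factor 2 > 1, so H_1 = Z ⊕ Z_2.
  H_2: rank ker ∂_2 − rank ∂_3 = (18 − 18) − 0 = 0, and there is no ∂_3, so H_2 = 0.

(K is a triangulation of the Klein bottle.)

H_0 ≅ Z,  H_1 ≅ Z ⊕ Z_2,  H_2 = 0.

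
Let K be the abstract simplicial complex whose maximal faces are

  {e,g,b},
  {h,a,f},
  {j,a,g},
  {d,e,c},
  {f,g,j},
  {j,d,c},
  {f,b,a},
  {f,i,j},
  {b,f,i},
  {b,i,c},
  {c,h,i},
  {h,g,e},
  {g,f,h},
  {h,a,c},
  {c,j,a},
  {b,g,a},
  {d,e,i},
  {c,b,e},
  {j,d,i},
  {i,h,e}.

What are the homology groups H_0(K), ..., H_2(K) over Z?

H_0 = Z,  H_1 = Z ⊕ Z/2,  H_2 = 0.

We work with the vertex ordering a < b < c < d < e < f < g < h < i < j. The simplices of K, each written with vertices in increasing order, are:

  0-simplices (10): a, b, c, d, e, f, g, h, i, j
  1-simplices (30): ab, ac, af, ag, ah, aj, bc, be, bf, bg, bi, cd, ce, ch, ci, cj, de, di, dj, eg, eh, ei, fg, fh, fi, fj, gh, gj, hi, ij
  2-simplices (20): abf, abg, ach, acj, afh, agj, bce, bci, beg, bfi, cde, cdj, chi, dei, dij, egh, ehi, fgh, fgj, fij

so the chain groups are C_0 ≅ Z^10, C_1 ≅ Z^30, C_2 ≅ Z^20.

The boundary map ∂_1: C_1 → C_0 maps an edge to its endpoints' difference, ∂[p,q] = q − p. For instance
  ∂bg = g − b.
The 10×30 boundary matrix has rank 9 and Smith normal form diag(1,1,1,1,1,1,1,1,1).

Boundary ∂_2: C_2 → C_1 sends each 2-simplex [p,q,r] to [q,r] − [p,r] + [p,q]. For instance
  ∂ach = ch − ah + ac,
  ∂dij = ij − dj + di.
The resulting 30×20 matrix has rank 20, and its Smith normal form has invariant factors (1,1,1,1,1,1,1,1,1,1,1,1,1,1,1,1,1,1,1,2).

From H_k ≅ ker(∂_k) / im(∂_{k+1}) we obtain:

  H_0: rank C_0 − rank ∂_1 = 10 − 9 = 1, and the invariant factors of ∂_1 are all 1, so H_0 = Z.
  H_1: rank ker ∂_1 − rank ∂_2 = (30 − 9) − 20 = 1, and ∂_2 has invariant factor 2 > 1, so H_1 = Z ⊕ Z/2.
  H_2: rank ker ∂_2 − rank ∂_3 = (20 − 20) − 0 = 0, and there is no ∂_3, so H_2 = 0.

As a check, the Euler characteristic is 10 − 30 + 20 = 0, which agrees with 1 − 1 + 0 = 0.
(K is a triangulation of the Klein bottle.)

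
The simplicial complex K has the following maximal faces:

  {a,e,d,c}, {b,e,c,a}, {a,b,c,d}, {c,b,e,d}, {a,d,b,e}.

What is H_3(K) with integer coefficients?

H_3 ≅ Z.

K has 5 vertices, 10 edges, 10 triangles, 5 3-simplices.
rank ∂_3 = 4, rank ∂_4 = 0 ⇒ b_3 = 5 − 4 − 0 = 1. So H_3 ≅ Z.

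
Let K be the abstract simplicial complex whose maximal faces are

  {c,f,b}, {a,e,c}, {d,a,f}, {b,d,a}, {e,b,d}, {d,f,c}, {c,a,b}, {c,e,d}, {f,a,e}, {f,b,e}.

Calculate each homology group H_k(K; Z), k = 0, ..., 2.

H_0 ≅ Z,  H_1 ≅ Z_2,  H_2 = 0.

Order the vertices as a < b < c < d < e < f. Listing each simplex with vertices in this order, K has dimension 2 with simplices:

  0-simplices (6): a, b, c, d, e, f
  1-simplices (15): ab, ac, ad, ae, af, bc, bd, be, bf, cd, ce, cf, de, df, ef
  2-simplices (10): abc, abd, ace, adf, aef, bcf, bde, bef, cde, cdf

giving chain groups C_0 ≅ Z^6, C_1 ≅ Z^15, C_2 ≅ Z^10.

Boundary ∂_1: C_1 → C_0 sends each edge [p,q] (with p < q) to q − p. For instance
  ∂ae = e − a.
As a 6×15 matrix over Z this has rank 5, with invariant factors (1,1,1,1,1).

∂_2: C_2 → C_1 acts by ∂[p,q,r] = [q,r] − [p,r] + [p,q]. For instance
  ∂ace = ce − ae + ac,
  ∂bef = ef − bf + be.
The resulting 15×10 matrix has rank 10, and its Smith normal form has invariant factors (1,1,1,1,1,1,1,1,1,2).

Reading off H_k = ker ∂_k / im ∂_{k+1}:

  H_0: rank C_0 − rank ∂_1 = 6 − 5 = 1, and the invariant factors of ∂_1 are all 1, so H_0 ≅ Z.
  H_1: rank ker ∂_1 − rank ∂_2 = (15 − 5) − 10 = 0, and ∂_2 has invariant factor 2 > 1, so H_1 ≅ Z_2.
  H_2: rank ker ∂_2 − rank ∂_3 = (10 − 10) − 0 = 0, and there is no ∂_3, so H_2 ≅ 0.

As a check, the Euler characteristic is 6 − 15 + 10 = 1, which agrees with 1 − 0 + 0 = 1.
(K is a triangulation of the real projective plane RP^2.)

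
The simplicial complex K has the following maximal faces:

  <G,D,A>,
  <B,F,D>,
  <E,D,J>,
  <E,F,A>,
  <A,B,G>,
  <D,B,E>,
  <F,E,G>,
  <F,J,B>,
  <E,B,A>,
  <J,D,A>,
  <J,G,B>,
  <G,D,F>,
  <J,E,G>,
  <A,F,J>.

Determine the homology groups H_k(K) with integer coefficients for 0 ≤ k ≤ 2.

H_0 = Z,  H_1 = Z^2,  H_2 = Z.

Fix the vertex order A < B < D < E < F < G < J and write every simplex with vertices in increasing order. Then dim K = 2 and the simplices of K are:

  0-simplices (7): A, B, D, E, F, G, J
  1-simplices (21): AB, AD, AE, AF, AG, AJ, BD, BE, BF, BG, BJ, DE, DF, DG, DJ, EF, EG, EJ, FG, FJ, GJ
  2-simplices (14): ABE, ABG, ADG, ADJ, AEF, AFJ, BDE, BDF, BFJ, BGJ, DEJ, DFG, EFG, EGJ

giving chain groups C_0 ≅ Z^7, C_1 ≅ Z^21, C_2 ≅ Z^14.

The boundary map ∂_1: C_1 → C_0 is given by ∂[p,q] = [q] − [p].
The 7×21 boundary matrix has rank 6 and Smith normal form diag(1,1,1,1,1,1).

The boundary map ∂_2: C_2 → C_1 acts by ∂[p,q,r] = [q,r] − [p,r] + [p,q]. For instance
  ∂BFJ = FJ − BJ + BF,
  ∂BGJ = GJ − BJ + BG.
As a 21×14 matrix over Z this has rank 13, with invariant factors (1,1,1,1,1,1,1,1,1,1,1,1,1).

Computing H_k = (kernel of ∂_k) / (image of ∂_{k+1}):

  H_0: rank C_0 − rank ∂_1 = 7 − 6 = 1, and the invariant factors of ∂_1 are all 1, so H_0 ≅ Z.
  H_1: rank ker ∂_1 − rank ∂_2 = (21 − 6) − 13 = 2, and the invariant factors of ∂_2 are all 1, so H_1 ≅ Z^2.
  H_2: rank ker ∂_2 − rank ∂_3 = (14 − 13) − 0 = 1, and there is no ∂_3, so H_2 ≅ Z.

As a check, the Euler characteristic is 7 − 21 + 14 = 0, which agrees with 1 − 2 + 1 = 0.
(K is a triangulation of the torus T^2.)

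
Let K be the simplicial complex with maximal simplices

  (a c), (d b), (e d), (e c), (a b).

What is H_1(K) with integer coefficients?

H_1 ≅ Z.

K has 5 vertices, 5 edges.
rank ∂_1 = 4, rank ∂_2 = 0 ⇒ b_1 = 5 − 4 − 0 = 1. So H_1 ≅ Z.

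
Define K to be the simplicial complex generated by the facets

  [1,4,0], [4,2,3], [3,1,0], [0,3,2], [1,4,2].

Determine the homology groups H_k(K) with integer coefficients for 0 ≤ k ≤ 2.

H_0 = Z,  H_1 = Z,  H_2 = 0.

Order the vertices as 0 < 1 < 2 < 3 < 4. Listing each simplex with vertices in this order, K has dimension 2 with simplices:

  0-simplices (5): [0], [1], [2], [3], [4]
  1-simplices (10): [0,1], [0,2], [0,3], [0,4], [1,2], [1,3], [1,4], [2,3], [2,4], [3,4]
  2-simplices (5): [0,1,3], [0,1,4], [0,2,3], [1,2,4], [2,3,4]

giving chain groups C_0 ≅ Z^5, C_1 ≅ Z^10, C_2 ≅ Z^5.

The boundary map ∂_1: C_1 → C_0 maps an edge to its endpoints' difference, ∂[p,q] = q − p. For instance
  ∂[3,4] = [4] − [3].
The 5×10 boundary matrix has rank 4 and Smith normal form diag(1,1,1,1).

∂_2: C_2 → C_1 maps a triangle to the signed sum of its edges. For instance
  ∂[0,2,3] = [2,3] − [0,3] + [0,2],
  ∂[1,2,4] = [2,4] − [1,4] + [1,2].
As a 10×5 matrix over Z this has rank 5, with invariant factors (1,1,1,1,1).

From H_k ≅ ker(∂_k) / im(∂_{k+1}) we obtain:

  H_0: rank C_0 − rank ∂_1 = 5 − 4 = 1, and the invariant factors of ∂_1 are all 1, so H_0 ≅ Z.
  H_1: rank ker ∂_1 − rank ∂_2 = (10 − 4) − 5 = 1, and the invariant factors of ∂_2 are all 1, so H_1 ≅ Z.
  H_2: rank ker ∂_2 − rank ∂_3 = (5 − 5) − 0 = 0, and there is no ∂_3, so H_2 ≅ 0.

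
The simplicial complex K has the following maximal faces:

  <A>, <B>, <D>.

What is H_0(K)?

Take the total order A < B < D on the vertex set. Then K (dimension 0) consists of the simplices:

  0-simplices (3): A, B, D

so the chain groups are C_0 ≅ Z^3.

Now H_k = ker ∂_k / im ∂_{k+1}, so:

  H_0: rank C_0 − rank ∂_1 = 3 − 0 = 3, and there is no ∂_1, so H_0 = Z^3.

H_0 = Z^3.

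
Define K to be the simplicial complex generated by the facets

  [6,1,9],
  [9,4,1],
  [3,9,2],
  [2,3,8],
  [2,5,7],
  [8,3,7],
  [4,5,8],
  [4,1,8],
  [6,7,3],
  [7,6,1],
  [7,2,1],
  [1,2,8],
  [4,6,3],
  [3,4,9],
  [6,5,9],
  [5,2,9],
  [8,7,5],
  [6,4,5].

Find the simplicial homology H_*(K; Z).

H_0 ≅ Z,  H_1 ≅ Z ⊕ Z/2,  H_2 = 0.

Fix the vertex order 1 < 2 < 3 < 4 < 5 < 6 < 7 < 8 < 9 and write every simplex with vertices in increasing order. Then dim K = 2 and the simplices of K are:

  0-simplices (9): [1], [2], [3], [4], [5], [6], [7], [8], [9]
  1-simplices (27): (27 of them)
  2-simplices (18): [1,2,7], [1,2,8], [1,4,8], [1,4,9], [1,6,7], [1,6,9], [2,3,8], [2,3,9], [2,5,7], [2,5,9], [3,4,6], [3,4,9], [3,6,7], [3,7,8], [4,5,6], [4,5,8], [5,6,9], [5,7,8]

so the chain groups are C_0 ≅ Z^9, C_1 ≅ Z^27, C_2 ≅ Z^18.

The boundary map ∂_1: C_1 → C_0 sends each edge [p,q] (with p < q) to q − p. For instance
  ∂[5,7] = [7] − [5].
As a 9×27 matrix over Z this has rank 8, with invariant factors (1,1,1,1,1,1,1,1).

The boundary map ∂_2: C_2 → C_1 acts by ∂[p,q,r] = [q,r] − [p,r] + [p,q]. For instance
  ∂[2,3,8] = [3,8] − [2,8] + [2,3],
  ∂[2,3,9] = [3,9] − [2,9] + [2,3].
The resulting 27×18 matrix has rank 18, and its Smith normal form has invariant factors (1,1,1,1,1,1,1,1,1,1,1,1,1,1,1,1,1,2).

Reading off H_k = ker ∂_k / im ∂_{k+1}:

  H_0: rank C_0 − rank ∂_1 = 9 − 8 = 1, and the invariant factors of ∂_1 are all 1, so H_0 = Z.
  H_1: rank ker ∂_1 − rank ∂_2 = (27 − 8) − 18 = 1, and ∂_2 has invariant factor 2 > 1, so H_1 = Z ⊕ Z/2.
  H_2: rank ker ∂_2 − rank ∂_3 = (18 − 18) − 0 = 0, and there is no ∂_3, so H_2 = 0.

As a check, the Euler characteristic is 9 − 27 + 18 = 0, which agrees with 1 − 1 + 0 = 0.
(K is a triangulation of the Klein bottle.)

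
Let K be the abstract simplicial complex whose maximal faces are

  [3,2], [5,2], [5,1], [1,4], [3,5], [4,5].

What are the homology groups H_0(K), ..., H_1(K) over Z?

H_0 ≅ Z,  H_1 ≅ Z^2.

We work with the vertex ordering 1 < 2 < 3 < 4 < 5. The simplices of K, each written with vertices in increasing order, are:

  0-simplices (5): [1], [2], [3], [4], [5]
  1-simplices (6): [1,4], [1,5], [2,3], [2,5], [3,5], [4,5]

so the chain groups are C_0 ≅ Z^5, C_1 ≅ Z^6.

The boundary map ∂_1: C_1 → C_0 sends each edge [p,q] (with p < q) to q − p.
The 5×6 boundary matrix has rank 4 and Smith normal form diag(1,1,1,1).

Now H_k = ker ∂_k / im ∂_{k+1}, so:

  H_0: rank C_0 − rank ∂_1 = 5 − 4 = 1, and the invariant factors of ∂_1 are all 1, so H_0 ≅ Z.
  H_1: rank ker ∂_1 − rank ∂_2 = (6 − 4) − 0 = 2, and there is no ∂_2, so H_1 ≅ Z^2.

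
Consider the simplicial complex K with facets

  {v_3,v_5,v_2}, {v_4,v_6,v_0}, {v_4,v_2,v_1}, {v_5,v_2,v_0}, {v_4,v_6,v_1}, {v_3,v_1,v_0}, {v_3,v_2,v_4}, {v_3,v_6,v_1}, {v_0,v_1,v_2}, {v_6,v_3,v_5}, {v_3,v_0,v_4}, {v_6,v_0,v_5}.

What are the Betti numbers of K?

Order the vertices as v_0 < v_1 < v_2 < v_3 < v_4 < v_5 < v_6. Listing each simplex with vertices in this order, K has dimension 2 with simplices:

  0-simplices (7): [v_0], [v_1], [v_2], [v_3], [v_4], [v_5], [v_6]
  1-simplices (18): (18 of them)
  2-simplices (12): (12 of them)

so the chain groups are C_0 ≅ Z^7, C_1 ≅ Z^18, C_2 ≅ Z^12.

Boundary ∂_1: C_1 → C_0 maps an edge to its endpoints' difference, ∂[p,q] = q − p.
As a 7×18 matrix over Z this has rank 6, with invariant factors (1,1,1,1,1,1).

∂_2: C_2 → C_1 acts by ∂[p,q,r] = [q,r] − [p,r] + [p,q]. For instance
  ∂[v_0,v_5,v_6] = [v_5,v_6] − [v_0,v_6] + [v_0,v_5],
  ∂[v_0,v_1,v_3] = [v_1,v_3] − [v_0,v_3] + [v_0,v_1].
As a 18×12 matrix over Z this has rank 12, with invariant factors (1,1,1,1,1,1,1,1,1,1,1,2).

Reading off H_k = ker ∂_k / im ∂_{k+1}:

  H_0: rank C_0 − rank ∂_1 = 7 − 6 = 1, and the invariant factors of ∂_1 are all 1, so H_0 = Z.
  H_1: rank ker ∂_1 − rank ∂_2 = (18 − 6) − 12 = 0, and ∂_2 has invariant factor 2 > 1, so H_1 = Z/2.
  H_2: rank ker ∂_2 − rank ∂_3 = (12 − 12) − 0 = 0, and there is no ∂_3, so H_2 = 0.

(K is a triangulation of the real projective plane RP^2.)

Hence the Betti numbers are b_0 = 1, b_1 = 0, b_2 = 0.

b_0 = 1, b_1 = 0, b_2 = 0.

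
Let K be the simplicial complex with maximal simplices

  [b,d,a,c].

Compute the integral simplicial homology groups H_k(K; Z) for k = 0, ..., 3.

We work with the vertex ordering a < b < c < d. The simplices of K, each written with vertices in increasing order, are:

  0-simplices (4): a, b, c, d
  1-simplices (6): ab, ac, ad, bc, bd, cd
  2-simplices (4): abc, abd, acd, bcd
  3-simplices (1): abcd

so the chain groups are C_0 ≅ Z^4, C_1 ≅ Z^6, C_2 ≅ Z^4, C_3 ≅ Z^1.

Boundary ∂_1: C_1 → C_0 is given by ∂[p,q] = [q] − [p].
The resulting 4×6 matrix has rank 3, and its Smith normal form has invariant factors (1,1,1).

The boundary map ∂_2: C_2 → C_1 acts by ∂[p,q,r] = [q,r] − [p,r] + [p,q]. For instance
  ∂abc = bc − ac + ab,
  ∂acd = cd − ad + ac.
As a 6×4 matrix over Z this has rank 3, with invariant factors (1,1,1).

∂_3: C_3 → C_2 sends each 3-simplex σ to the alternating sum Σ_i (−1)^i (σ with its i-th vertex removed). For instance
  ∂abcd = bcd − acd + abd − abc.
This gives a 4×1 integer matrix of rank 1; reducing to Smith normal form yields diagonal entries (1).

Reading off H_k = ker ∂_k / im ∂_{k+1}:

  H_0: rank C_0 − rank ∂_1 = 4 − 3 = 1, and the invariant factors of ∂_1 are all 1, so H_0 ≅ Z.
  H_1: rank ker ∂_1 − rank ∂_2 = (6 − 3) − 3 = 0, and the invariant factors of ∂_2 are all 1, so H_1 ≅ 0.
  H_2: rank ker ∂_2 − rank ∂_3 = (4 − 3) − 1 = 0, and the invariant factors of ∂_3 are all 1, so H_2 ≅ 0.
  H_3: rank ker ∂_3 − rank ∂_4 = (1 − 1) − 0 = 0, and there is no ∂_4, so H_3 ≅ 0.

(K is a triangulation of the 3-simplex.)

H_0 = Z,  H_1 = 0,  H_2 = 0,  H_3 = 0.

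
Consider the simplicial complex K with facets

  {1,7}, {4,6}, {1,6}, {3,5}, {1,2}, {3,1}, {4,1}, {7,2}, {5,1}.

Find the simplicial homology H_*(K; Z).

H_0 = Z,  H_1 = Z^3.

Order the vertices as 1 < 2 < 3 < 4 < 5 < 6 < 7. Listing each simplex with vertices in this order, K has dimension 1 with simplices:

  0-simplices (7): [1], [2], [3], [4], [5], [6], [7]
  1-simplices (9): [1,2], [1,3], [1,4], [1,5], [1,6], [1,7], [2,7], [3,5], [4,6]

giving chain groups C_0 ≅ Z^7, C_1 ≅ Z^9.

Boundary ∂_1: C_1 → C_0 sends each edge [p,q] (with p < q) to q − p. For instance
  ∂[1,6] = [6] − [1].
As a 7×9 matrix over Z this has rank 6, with invariant factors (1,1,1,1,1,1).

Now H_k = ker ∂_k / im ∂_{k+1}, so:

  H_0: rank C_0 − rank ∂_1 = 7 − 6 = 1, and the invariant factors of ∂_1 are all 1, so H_0 ≅ Z.
  H_1: rank ker ∂_1 − rank ∂_2 = (9 − 6) − 0 = 3, and there is no ∂_2, so H_1 ≅ Z^3.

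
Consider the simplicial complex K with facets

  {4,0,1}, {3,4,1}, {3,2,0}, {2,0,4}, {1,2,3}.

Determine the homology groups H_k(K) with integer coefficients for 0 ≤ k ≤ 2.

Fix the vertex order 0 < 1 < 2 < 3 < 4 and write every simplex with vertices in increasing order. Then dim K = 2 and the simplices of K are:

  0-simplices (5): [0], [1], [2], [3], [4]
  1-simplices (10): [0,1], [0,2], [0,3], [0,4], [1,2], [1,3], [1,4], [2,3], [2,4], [3,4]
  2-simplices (5): [0,1,4], [0,2,3], [0,2,4], [1,2,3], [1,3,4]

giving chain groups C_0 ≅ Z^5, C_1 ≅ Z^10, C_2 ≅ Z^5.

Boundary ∂_1: C_1 → C_0 maps an edge to its endpoints' difference, ∂[p,q] = q − p. For instance
  ∂[1,3] = [3] − [1].
The 5×10 boundary matrix has rank 4 and Smith normal form diag(1,1,1,1).

∂_2: C_2 → C_1 acts by ∂[p,q,r] = [q,r] − [p,r] + [p,q]. For instance
  ∂[0,1,4] = [1,4] − [0,4] + [0,1],
  ∂[1,3,4] = [3,4] − [1,4] + [1,3].
The 10×5 boundary matrix has rank 5 and Smith normal form diag(1,1,1,1,1).

Computing H_k = (kernel of ∂_k) / (image of ∂_{k+1}):

  H_0: rank C_0 − rank ∂_1 = 5 − 4 = 1, and the invariant factors of ∂_1 are all 1, so H_0 = Z.
  H_1: rank ker ∂_1 − rank ∂_2 = (10 − 4) − 5 = 1, and the invariant factors of ∂_2 are all 1, so H_1 = Z.
  H_2: rank ker ∂_2 − rank ∂_3 = (5 − 5) − 0 = 0, and there is no ∂_3, so H_2 = 0.

H_0 = Z,  H_1 = Z,  H_2 = 0.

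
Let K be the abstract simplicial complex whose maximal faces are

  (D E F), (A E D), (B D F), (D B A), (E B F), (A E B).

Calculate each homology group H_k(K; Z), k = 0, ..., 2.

H_0 = Z,  H_1 = 0,  H_2 = Z.

Order the vertices as A < B < D < E < F. Listing each simplex with vertices in this order, K has dimension 2 with simplices:

  0-simplices (5): A, B, D, E, F
  1-simplices (9): AB, AD, AE, BD, BE, BF, DE, DF, EF
  2-simplices (6): ABD, ABE, ADE, BDF, BEF, DEF

giving chain groups C_0 ≅ Z^5, C_1 ≅ Z^9, C_2 ≅ Z^6.

Boundary ∂_1: C_1 → C_0 sends each edge [p,q] (with p < q) to q − p.
This gives a 5×9 integer matrix of rank 4; reducing to Smith normal form yields diagonal entries (1,1,1,1).

The boundary map ∂_2: C_2 → C_1 acts by ∂[p,q,r] = [q,r] − [p,r] + [p,q]. For instance
  ∂BEF = EF − BF + BE,
  ∂BDF = DF − BF + BD.
The resulting 9×6 matrix has rank 5, and its Smith normal form has invariant factors (1,1,1,1,1).

Now H_k = ker ∂_k / im ∂_{k+1}, so:

  H_0: rank C_0 − rank ∂_1 = 5 − 4 = 1, and the invariant factors of ∂_1 are all 1, so H_0 ≅ Z.
  H_1: rank ker ∂_1 − rank ∂_2 = (9 − 4) − 5 = 0, and the invariant factors of ∂_2 are all 1, so H_1 ≅ 0.
  H_2: rank ker ∂_2 − rank ∂_3 = (6 − 5) − 0 = 1, and there is no ∂_3, so H_2 ≅ Z.

(K is a triangulation of the 2-sphere S^2.)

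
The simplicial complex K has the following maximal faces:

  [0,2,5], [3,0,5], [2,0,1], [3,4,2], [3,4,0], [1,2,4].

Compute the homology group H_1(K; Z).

Take the total order 0 < 1 < 2 < 3 < 4 < 5 on the vertex set. Then K (dimension 2) consists of the simplices:

  0-simplices (6): [0], [1], [2], [3], [4], [5]
  1-simplices (12): [0,1], [0,2], [0,3], [0,4], [0,5], [1,2], [1,4], [2,3], [2,4], [2,5], [3,4], [3,5]
  2-simplices (6): [0,1,2], [0,2,5], [0,3,4], [0,3,5], [1,2,4], [2,3,4]

giving chain groups C_0 ≅ Z^6, C_1 ≅ Z^12, C_2 ≅ Z^6.

Boundary ∂_1: C_1 → C_0 maps an edge to its endpoints' difference, ∂[p,q] = q − p.
The resulting 6×12 matrix has rank 5, and its Smith normal form has invariant factors (1,1,1,1,1).

Boundary ∂_2: C_2 → C_1 maps a triangle to the signed sum of its edges. For instance
  ∂[0,1,2] = [1,2] − [0,2] + [0,1],
  ∂[0,3,4] = [3,4] − [0,4] + [0,3].
As a 12×6 matrix over Z this has rank 6, with invariant factors (1,1,1,1,1,1).

Computing H_k = (kernel of ∂_k) / (image of ∂_{k+1}):

  H_1: rank ker ∂_1 − rank ∂_2 = (12 − 5) − 6 = 1, and the invariant factors of ∂_2 are all 1, so H_1 ≅ Z.

H_1 = Z.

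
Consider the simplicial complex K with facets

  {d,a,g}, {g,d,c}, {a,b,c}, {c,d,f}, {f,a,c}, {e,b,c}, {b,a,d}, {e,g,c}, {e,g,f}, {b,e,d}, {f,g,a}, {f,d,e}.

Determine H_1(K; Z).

H_1 ≅ Z_2.

Order the vertices as a < b < c < d < e < f < g. Listing each simplex with vertices in this order, K has dimension 2 with simplices:

  0-simplices (7): a, b, c, d, e, f, g
  1-simplices (18): ab, ac, ad, af, ag, bc, bd, be, cd, ce, cf, cg, de, df, dg, ef, eg, fg
  2-simplices (12): abc, abd, acf, adg, afg, bce, bde, cdf, cdg, ceg, def, efg

so the chain groups are C_0 ≅ Z^7, C_1 ≅ Z^18, C_2 ≅ Z^12.

Boundary ∂_1: C_1 → C_0 is given by ∂[p,q] = [q] − [p].
The 7×18 boundary matrix has rank 6 and Smith normal form diag(1,1,1,1,1,1).

The boundary map ∂_2: C_2 → C_1 acts by ∂[p,q,r] = [q,r] − [p,r] + [p,q]. For instance
  ∂adg = dg − ag + ad,
  ∂bde = de − be + bd.
As a 18×12 matrix over Z this has rank 12, with invariant factors (1,1,1,1,1,1,1,1,1,1,1,2).

From H_k ≅ ker(∂_k) / im(∂_{k+1}) we obtain:

  H_1: rank ker ∂_1 − rank ∂_2 = (18 − 6) − 12 = 0, and ∂_2 has invariant factor 2 > 1, so H_1 ≅ Z_2.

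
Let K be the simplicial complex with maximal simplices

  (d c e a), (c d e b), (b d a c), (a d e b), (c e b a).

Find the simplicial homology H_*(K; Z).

H_0 ≅ Z,  H_1 = 0,  H_2 = 0,  H_3 ≅ Z.

Take the total order a < b < c < d < e on the vertex set. Then K (dimension 3) consists of the simplices:

  0-simplices (5): a, b, c, d, e
  1-simplices (10): ab, ac, ad, ae, bc, bd, be, cd, ce, de
  2-simplices (10): abc, abd, abe, acd, ace, ade, bcd, bce, bde, cde
  3-simplices (5): abcd, abce, abde, acde, bcde

so the chain groups are C_0 ≅ Z^5, C_1 ≅ Z^10, C_2 ≅ Z^10, C_3 ≅ Z^5.

The boundary map ∂_1: C_1 → C_0 is given by ∂[p,q] = [q] − [p].
This gives a 5×10 integer matrix of rank 4; reducing to Smith normal form yields diagonal entries (1,1,1,1).

Boundary ∂_2: C_2 → C_1 maps a triangle to the signed sum of its edges. For instance
  ∂cde = de − ce + cd,
  ∂bce = ce − be + bc.
As a 10×10 matrix over Z this has rank 6, with invariant factors (1,1,1,1,1,1).

The boundary map ∂_3: C_3 → C_2 sends each 3-simplex σ to the alternating sum Σ_i (−1)^i (σ with its i-th vertex removed). For instance
  ∂bcde = cde − bde + bce − bcd,
  ∂abcd = bcd − acd + abd − abc.
The resulting 10×5 matrix has rank 4, and its Smith normal form has invariant factors (1,1,1,1).

From H_k ≅ ker(∂_k) / im(∂_{k+1}) we obtain:

  H_0: rank C_0 − rank ∂_1 = 5 − 4 = 1, and the invariant factors of ∂_1 are all 1, so H_0 = Z.
  H_1: rank ker ∂_1 − rank ∂_2 = (10 − 4) − 6 = 0, and the invariant factors of ∂_2 are all 1, so H_1 = 0.
  H_2: rank ker ∂_2 − rank ∂_3 = (10 − 6) − 4 = 0, and the invariant factors of ∂_3 are all 1, so H_2 = 0.
  H_3: rank ker ∂_3 − rank ∂_4 = (5 − 4) − 0 = 1, and there is no ∂_4, so H_3 = Z.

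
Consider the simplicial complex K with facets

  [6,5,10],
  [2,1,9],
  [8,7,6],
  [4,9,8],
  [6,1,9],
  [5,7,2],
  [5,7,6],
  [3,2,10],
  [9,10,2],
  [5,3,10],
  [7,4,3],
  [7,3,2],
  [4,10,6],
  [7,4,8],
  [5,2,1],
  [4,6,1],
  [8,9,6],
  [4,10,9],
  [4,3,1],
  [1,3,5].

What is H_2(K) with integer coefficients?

Order the vertices as 1 < 2 < 3 < 4 < 5 < 6 < 7 < 8 < 9 < 10. Listing each simplex with vertices in this order, K has dimension 2 with simplices:

  0-simplices (10): [1], [2], [3], [4], [5], [6], [7], [8], [9], [10]
  1-simplices (30): (30 of them)
  2-simplices (20): (20 of them)

Hence C_0 ≅ Z^10, C_1 ≅ Z^30, C_2 ≅ Z^20.

The boundary map ∂_1: C_1 → C_0 sends each edge [p,q] (with p < q) to q − p. For instance
  ∂[8,9] = [9] − [8].
The resulting 10×30 matrix has rank 9, and its Smith normal form has invariant factors (1,1,1,1,1,1,1,1,1).

The boundary map ∂_2: C_2 → C_1 acts by ∂[p,q,r] = [q,r] − [p,r] + [p,q]. For instance
  ∂[1,2,9] = [2,9] − [1,9] + [1,2],
  ∂[2,5,7] = [5,7] − [2,7] + [2,5].
The 30×20 boundary matrix has rank 20 and Smith normal form diag(1,1,1,1,1,1,1,1,1,1,1,1,1,1,1,1,1,1,1,2).

Now H_k = ker ∂_k / im ∂_{k+1}, so:

  H_2: rank ker ∂_2 − rank ∂_3 = (20 − 20) − 0 = 0, and there is no ∂_3, so H_2 = 0.

(K is a triangulation of the Klein bottle.)

H_2 ≅ 0.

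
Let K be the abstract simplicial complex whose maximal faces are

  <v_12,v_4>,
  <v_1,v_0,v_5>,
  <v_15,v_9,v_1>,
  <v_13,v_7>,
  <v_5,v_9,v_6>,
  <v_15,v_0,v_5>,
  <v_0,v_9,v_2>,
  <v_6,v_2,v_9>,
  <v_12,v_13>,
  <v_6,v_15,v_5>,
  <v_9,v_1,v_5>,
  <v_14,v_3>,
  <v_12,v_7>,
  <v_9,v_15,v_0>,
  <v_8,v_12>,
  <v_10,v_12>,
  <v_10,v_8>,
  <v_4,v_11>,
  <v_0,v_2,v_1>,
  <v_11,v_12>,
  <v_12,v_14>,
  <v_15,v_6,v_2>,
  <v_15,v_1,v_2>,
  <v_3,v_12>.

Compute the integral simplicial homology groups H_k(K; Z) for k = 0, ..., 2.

Take the total order v_0 < v_1 < v_2 < v_3 < v_4 < v_5 < v_6 < v_7 < v_8 < v_9 < v_10 < v_11 < v_12 < v_13 < v_14 < v_15 on the vertex set. Then K (dimension 2) consists of the simplices:

  0-simplices (16): [v_0], [v_1], [v_2], [v_3], [v_4], [v_5], [v_6], [v_7], [v_8], [v_9], [v_10], [v_11], [v_12], [v_13], [v_14], [v_15]
  1-simplices (30): (30 of them)
  2-simplices (12): (12 of them)

so the chain groups are C_0 ≅ Z^16, C_1 ≅ Z^30, C_2 ≅ Z^12.

The boundary map ∂_1: C_1 → C_0 is given by ∂[p,q] = [q] − [p]. For instance
  ∂[v_2,v_9] = [v_9] − [v_2].
The resulting 16×30 matrix has rank 14, and its Smith normal form has invariant factors (1,1,1,1,1,1,1,1,1,1,1,1,1,1).

The boundary map ∂_2: C_2 → C_1 maps a triangle to the signed sum of its edges. For instance
  ∂[v_2,v_6,v_15] = [v_6,v_15] − [v_2,v_15] + [v_2,v_6],
  ∂[v_1,v_2,v_15] = [v_2,v_15] − [v_1,v_15] + [v_1,v_2].
The 30×12 boundary matrix has rank 12 and Smith normal form diag(1,1,1,1,1,1,1,1,1,1,1,2).

Reading off H_k = ker ∂_k / im ∂_{k+1}:

  H_0: rank C_0 − rank ∂_1 = 16 − 14 = 2, and the invariant factors of ∂_1 are all 1, so H_0 ≅ Z^2.
  H_1: rank ker ∂_1 − rank ∂_2 = (30 − 14) − 12 = 4, and ∂_2 has invariant factor 2 > 1, so H_1 ≅ Z^4 ⊕ Z_2.
  H_2: rank ker ∂_2 − rank ∂_3 = (12 − 12) − 0 = 0, and there is no ∂_3, so H_2 ≅ 0.

(K is a triangulation of the disjoint union of the real projective plane RP^2 and a wedge of 4 circles.)

H_0 = Z^2,  H_1 = Z^4 ⊕ Z_2,  H_2 = 0.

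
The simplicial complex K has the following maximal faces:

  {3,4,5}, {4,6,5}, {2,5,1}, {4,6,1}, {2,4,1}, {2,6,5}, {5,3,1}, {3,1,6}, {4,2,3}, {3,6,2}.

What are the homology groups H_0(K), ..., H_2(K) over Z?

H_0 ≅ Z,  H_1 ≅ Z/2Z,  H_2 = 0.

We work with the vertex ordering 1 < 2 < 3 < 4 < 5 < 6. The simplices of K, each written with vertices in increasing order, are:

  0-simplices (6): [1], [2], [3], [4], [5], [6]
  1-simplices (15): [1,2], [1,3], [1,4], [1,5], [1,6], [2,3], [2,4], [2,5], [2,6], [3,4], [3,5], [3,6], [4,5], [4,6], [5,6]
  2-simplices (10): [1,2,4], [1,2,5], [1,3,5], [1,3,6], [1,4,6], [2,3,4], [2,3,6], [2,5,6], [3,4,5], [4,5,6]

so the chain groups are C_0 ≅ Z^6, C_1 ≅ Z^15, C_2 ≅ Z^10.

∂_1: C_1 → C_0 is given by ∂[p,q] = [q] − [p]. For instance
  ∂[3,5] = [5] − [3].
The resulting 6×15 matrix has rank 5, and its Smith normal form has invariant factors (1,1,1,1,1).

∂_2: C_2 → C_1 sends each 2-simplex [p,q,r] to [q,r] − [p,r] + [p,q]. For instance
  ∂[2,5,6] = [5,6] − [2,6] + [2,5],
  ∂[3,4,5] = [4,5] − [3,5] + [3,4].
As a 15×10 matrix over Z this has rank 10, with invariant factors (1,1,1,1,1,1,1,1,1,2).

Computing H_k = (kernel of ∂_k) / (image of ∂_{k+1}):

  H_0: rank C_0 − rank ∂_1 = 6 − 5 = 1, and the invariant factors of ∂_1 are all 1, so H_0 = Z.
  H_1: rank ker ∂_1 − rank ∂_2 = (15 − 5) − 10 = 0, and ∂_2 has invariant factor 2 > 1, so H_1 = Z/2Z.
  H_2: rank ker ∂_2 − rank ∂_3 = (10 − 10) − 0 = 0, and there is no ∂_3, so H_2 = 0.

(K is a triangulation of the real projective plane RP^2.)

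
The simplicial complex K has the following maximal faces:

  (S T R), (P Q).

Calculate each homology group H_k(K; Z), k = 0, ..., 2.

H_0 = Z^2,  H_1 = 0,  H_2 = 0.

Take the total order P < Q < R < S < T on the vertex set. Then K (dimension 2) consists of the simplices:

  0-simplices (5): P, Q, R, S, T
  1-simplices (4): PQ, RS, RT, ST
  2-simplices (1): RST

Hence C_0 ≅ Z^5, C_1 ≅ Z^4, C_2 ≅ Z^1.

The boundary map ∂_1: C_1 → C_0 maps an edge to its endpoints' difference, ∂[p,q] = q − p. For instance
  ∂ST = T − S.
This gives a 5×4 integer matrix of rank 3; reducing to Smith normal form yields diagonal entries (1,1,1).

Boundary ∂_2: C_2 → C_1 acts by ∂[p,q,r] = [q,r] − [p,r] + [p,q]. For instance
  ∂RST = ST − RT + RS.
This gives a 4×1 integer matrix of rank 1; reducing to Smith normal form yields diagonal entries (1).

Computing H_k = (kernel of ∂_k) / (image of ∂_{k+1}):

  H_0: rank C_0 − rank ∂_1 = 5 − 3 = 2, and the invariant factors of ∂_1 are all 1, so H_0 ≅ Z^2.
  H_1: rank ker ∂_1 − rank ∂_2 = (4 − 3) − 1 = 0, and the invariant factors of ∂_2 are all 1, so H_1 ≅ 0.
  H_2: rank ker ∂_2 − rank ∂_3 = (1 − 1) − 0 = 0, and there is no ∂_3, so H_2 ≅ 0.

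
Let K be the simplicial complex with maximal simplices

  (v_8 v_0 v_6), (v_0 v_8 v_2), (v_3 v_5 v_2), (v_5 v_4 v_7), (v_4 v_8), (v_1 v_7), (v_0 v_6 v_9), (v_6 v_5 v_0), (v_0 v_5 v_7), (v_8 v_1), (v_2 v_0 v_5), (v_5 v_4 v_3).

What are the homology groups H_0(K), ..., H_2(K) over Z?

Take the total order v_0 < v_1 < v_2 < v_3 < v_4 < v_5 < v_6 < v_7 < v_8 < v_9 on the vertex set. Then K (dimension 2) consists of the simplices:

  0-simplices (10): [v_0], [v_1], [v_2], [v_3], [v_4], [v_5], [v_6], [v_7], [v_8], [v_9]
  1-simplices (20): (20 of them)
  2-simplices (9): [v_0,v_2,v_5], [v_0,v_2,v_8], [v_0,v_5,v_6], [v_0,v_5,v_7], [v_0,v_6,v_8], [v_0,v_6,v_9], [v_2,v_3,v_5], [v_3,v_4,v_5], [v_4,v_5,v_7]

giving chain groups C_0 ≅ Z^10, C_1 ≅ Z^20, C_2 ≅ Z^9.

The boundary map ∂_1: C_1 → C_0 is given by ∂[p,q] = [q] − [p]. For instance
  ∂[v_2,v_3] = [v_3] − [v_2].
The resulting 10×20 matrix has rank 9, and its Smith normal form has invariant factors (1,1,1,1,1,1,1,1,1).

∂_2: C_2 → C_1 acts by ∂[p,q,r] = [q,r] − [p,r] + [p,q]. For instance
  ∂[v_3,v_4,v_5] = [v_4,v_5] − [v_3,v_5] + [v_3,v_4],
  ∂[v_0,v_6,v_8] = [v_6,v_8] − [v_0,v_8] + [v_0,v_6].
The 20×9 boundary matrix has rank 9 and Smith normal form diag(1,1,1,1,1,1,1,1,1).

Now H_k = ker ∂_k / im ∂_{k+1}, so:

  H_0: rank C_0 − rank ∂_1 = 10 − 9 = 1, and the invariant factors of ∂_1 are all 1, so H_0 = Z.
  H_1: rank ker ∂_1 − rank ∂_2 = (20 − 9) − 9 = 2, and the invariant factors of ∂_2 are all 1, so H_1 = Z^2.
  H_2: rank ker ∂_2 − rank ∂_3 = (9 − 9) − 0 = 0, and there is no ∂_3, so H_2 = 0.

As a check, the Euler characteristic is 10 − 20 + 9 = -1, which agrees with 1 − 2 + 0 = -1.

H_0 ≅ Z,  H_1 ≅ Z^2,  H_2 = 0.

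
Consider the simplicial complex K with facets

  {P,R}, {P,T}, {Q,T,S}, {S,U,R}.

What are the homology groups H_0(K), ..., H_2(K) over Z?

Take the total order P < Q < R < S < T < U on the vertex set. Then K (dimension 2) consists of the simplices:

  0-simplices (6): P, Q, R, S, T, U
  1-simplices (8): PR, PT, QS, QT, RS, RU, ST, SU
  2-simplices (2): QST, RSU

so the chain groups are C_0 ≅ Z^6, C_1 ≅ Z^8, C_2 ≅ Z^2.

Boundary ∂_1: C_1 → C_0 maps an edge to its endpoints' difference, ∂[p,q] = q − p. For instance
  ∂ST = T − S.
As a 6×8 matrix over Z this has rank 5, with invariant factors (1,1,1,1,1).

Boundary ∂_2: C_2 → C_1 maps a triangle to the signed sum of its edges. For instance
  ∂RSU = SU − RU + RS,
  ∂QST = ST − QT + QS.
This gives a 8×2 integer matrix of rank 2; reducing to Smith normal form yields diagonal entries (1,1).

From H_k ≅ ker(∂_k) / im(∂_{k+1}) we obtain:

  H_0: rank C_0 − rank ∂_1 = 6 − 5 = 1, and the invariant factors of ∂_1 are all 1, so H_0 = Z.
  H_1: rank ker ∂_1 − rank ∂_2 = (8 − 5) − 2 = 1, and the invariant factors of ∂_2 are all 1, so H_1 = Z.
  H_2: rank ker ∂_2 − rank ∂_3 = (2 − 2) − 0 = 0, and there is no ∂_3, so H_2 = 0.

H_0 ≅ Z,  H_1 ≅ Z,  H_2 = 0.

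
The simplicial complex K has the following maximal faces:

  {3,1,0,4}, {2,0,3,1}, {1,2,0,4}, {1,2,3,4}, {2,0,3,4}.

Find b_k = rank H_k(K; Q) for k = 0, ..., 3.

We work with the vertex ordering 0 < 1 < 2 < 3 < 4. The simplices of K, each written with vertices in increasing order, are:

  0-simplices (5): [0], [1], [2], [3], [4]
  1-simplices (10): [0,1], [0,2], [0,3], [0,4], [1,2], [1,3], [1,4], [2,3], [2,4], [3,4]
  2-simplices (10): [0,1,2], [0,1,3], [0,1,4], [0,2,3], [0,2,4], [0,3,4], [1,2,3], [1,2,4], [1,3,4], [2,3,4]
  3-simplices (5): [0,1,2,3], [0,1,2,4], [0,1,3,4], [0,2,3,4], [1,2,3,4]

Hence C_0 ≅ Z^5, C_1 ≅ Z^10, C_2 ≅ Z^10, C_3 ≅ Z^5.

∂_1: C_1 → C_0 maps an edge to its endpoints' difference, ∂[p,q] = q − p. For instance
  ∂[0,4] = [4] − [0].
The resulting 5×10 matrix has rank 4, and its Smith normal form has invariant factors (1,1,1,1).

∂_2: C_2 → C_1 sends each 2-simplex [p,q,r] to [q,r] − [p,r] + [p,q]. For instance
  ∂[1,2,3] = [2,3] − [1,3] + [1,2],
  ∂[2,3,4] = [3,4] − [2,4] + [2,3].
This gives a 10×10 integer matrix of rank 6; reducing to Smith normal form yields diagonal entries (1,1,1,1,1,1).

The boundary map ∂_3: C_3 → C_2 sends each 3-simplex σ to the alternating sum Σ_i (−1)^i (σ with its i-th vertex removed). For instance
  ∂[1,2,3,4] = [2,3,4] − [1,3,4] + [1,2,4] − [1,2,3],
  ∂[0,1,2,4] = [1,2,4] − [0,2,4] + [0,1,4] − [0,1,2].
This gives a 10×5 integer matrix of rank 4; reducing to Smith normal form yields diagonal entries (1,1,1,1).

Computing H_k = (kernel of ∂_k) / (image of ∂_{k+1}):

  H_0: rank C_0 − rank ∂_1 = 5 − 4 = 1, and the invariant factors of ∂_1 are all 1, so H_0 = Z.
  H_1: rank ker ∂_1 − rank ∂_2 = (10 − 4) − 6 = 0, and the invariant factors of ∂_2 are all 1, so H_1 = 0.
  H_2: rank ker ∂_2 − rank ∂_3 = (10 − 6) − 4 = 0, and the invariant factors of ∂_3 are all 1, so H_2 = 0.
  H_3: rank ker ∂_3 − rank ∂_4 = (5 − 4) − 0 = 1, and there is no ∂_4, so H_3 = Z.

Hence the Betti numbers are b_0 = 1, b_1 = 0, b_2 = 0, b_3 = 1.

b_0 = 1, b_1 = 0, b_2 = 0, b_3 = 1.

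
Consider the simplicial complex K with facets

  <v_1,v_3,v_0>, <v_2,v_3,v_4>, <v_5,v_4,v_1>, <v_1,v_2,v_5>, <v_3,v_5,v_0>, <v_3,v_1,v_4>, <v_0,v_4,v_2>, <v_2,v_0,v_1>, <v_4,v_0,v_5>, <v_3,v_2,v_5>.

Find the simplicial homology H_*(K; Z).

H_0 = Z,  H_1 = Z/2Z,  H_2 = 0.

We work with the vertex ordering v_0 < v_1 < v_2 < v_3 < v_4 < v_5. The simplices of K, each written with vertices in increasing order, are:

  0-simplices (6): [v_0], [v_1], [v_2], [v_3], [v_4], [v_5]
  1-simplices (15): (15 of them)
  2-simplices (10): [v_0,v_1,v_2], [v_0,v_1,v_3], [v_0,v_2,v_4], [v_0,v_3,v_5], [v_0,v_4,v_5], [v_1,v_2,v_5], [v_1,v_3,v_4], [v_1,v_4,v_5], [v_2,v_3,v_4], [v_2,v_3,v_5]

Hence C_0 ≅ Z^6, C_1 ≅ Z^15, C_2 ≅ Z^10.

Boundary ∂_1: C_1 → C_0 maps an edge to its endpoints' difference, ∂[p,q] = q − p. For instance
  ∂[v_0,v_1] = [v_1] − [v_0].
This gives a 6×15 integer matrix of rank 5; reducing to Smith normal form yields diagonal entries (1,1,1,1,1).

The boundary map ∂_2: C_2 → C_1 maps a triangle to the signed sum of its edges. For instance
  ∂[v_2,v_3,v_4] = [v_3,v_4] − [v_2,v_4] + [v_2,v_3],
  ∂[v_1,v_2,v_5] = [v_2,v_5] − [v_1,v_5] + [v_1,v_2].
As a 15×10 matrix over Z this has rank 10, with invariant factors (1,1,1,1,1,1,1,1,1,2).

Reading off H_k = ker ∂_k / im ∂_{k+1}:

  H_0: rank C_0 − rank ∂_1 = 6 − 5 = 1, and the invariant factors of ∂_1 are all 1, so H_0 = Z.
  H_1: rank ker ∂_1 − rank ∂_2 = (15 − 5) − 10 = 0, and ∂_2 has invariant factor 2 > 1, so H_1 = Z/2Z.
  H_2: rank ker ∂_2 − rank ∂_3 = (10 − 10) − 0 = 0, and there is no ∂_3, so H_2 = 0.

As a check, the Euler characteristic is 6 − 15 + 10 = 1, which agrees with 1 − 0 + 0 = 1.
(K is a triangulation of the real projective plane RP^2.)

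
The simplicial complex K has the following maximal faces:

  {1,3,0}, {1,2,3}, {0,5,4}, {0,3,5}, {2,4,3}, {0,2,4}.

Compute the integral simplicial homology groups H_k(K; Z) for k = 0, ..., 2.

H_0 ≅ Z,  H_1 ≅ Z,  H_2 = 0.

We work with the vertex ordering 0 < 1 < 2 < 3 < 4 < 5. The simplices of K, each written with vertices in increasing order, are:

  0-simplices (6): [0], [1], [2], [3], [4], [5]
  1-simplices (12): [0,1], [0,2], [0,3], [0,4], [0,5], [1,2], [1,3], [2,3], [2,4], [3,4], [3,5], [4,5]
  2-simplices (6): [0,1,3], [0,2,4], [0,3,5], [0,4,5], [1,2,3], [2,3,4]

Hence C_0 ≅ Z^6, C_1 ≅ Z^12, C_2 ≅ Z^6.

The boundary map ∂_1: C_1 → C_0 sends each edge [p,q] (with p < q) to q − p.
The resulting 6×12 matrix has rank 5, and its Smith normal form has invariant factors (1,1,1,1,1).

Boundary ∂_2: C_2 → C_1 acts by ∂[p,q,r] = [q,r] − [p,r] + [p,q]. For instance
  ∂[0,3,5] = [3,5] − [0,5] + [0,3],
  ∂[2,3,4] = [3,4] − [2,4] + [2,3].
The 12×6 boundary matrix has rank 6 and Smith normal form diag(1,1,1,1,1,1).

From H_k ≅ ker(∂_k) / im(∂_{k+1}) we obtain:

  H_0: rank C_0 − rank ∂_1 = 6 − 5 = 1, and the invariant factors of ∂_1 are all 1, so H_0 ≅ Z.
  H_1: rank ker ∂_1 − rank ∂_2 = (12 − 5) − 6 = 1, and the invariant factors of ∂_2 are all 1, so H_1 ≅ Z.
  H_2: rank ker ∂_2 − rank ∂_3 = (6 − 6) − 0 = 0, and there is no ∂_3, so H_2 ≅ 0.

As a check, the Euler characteristic is 6 − 12 + 6 = 0, which agrees with 1 − 1 + 0 = 0.
(K is a triangulation of the cylinder S^1 x I.)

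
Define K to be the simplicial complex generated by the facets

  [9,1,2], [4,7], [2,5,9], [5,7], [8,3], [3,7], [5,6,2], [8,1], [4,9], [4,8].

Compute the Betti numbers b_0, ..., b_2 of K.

Order the vertices as 1 < 2 < 3 < 4 < 5 < 6 < 7 < 8 < 9. Listing each simplex with vertices in this order, K has dimension 2 with simplices:

  0-simplices (9): [1], [2], [3], [4], [5], [6], [7], [8], [9]
  1-simplices (14): [1,2], [1,8], [1,9], [2,5], [2,6], [2,9], [3,7], [3,8], [4,7], [4,8], [4,9], [5,6], [5,7], [5,9]
  2-simplices (3): [1,2,9], [2,5,6], [2,5,9]

so the chain groups are C_0 ≅ Z^9, C_1 ≅ Z^14, C_2 ≅ Z^3.

∂_1: C_1 → C_0 maps an edge to its endpoints' difference, ∂[p,q] = q − p. For instance
  ∂[1,2] = [2] − [1].
This gives a 9×14 integer matrix of rank 8; reducing to Smith normal form yields diagonal entries (1,1,1,1,1,1,1,1).

Boundary ∂_2: C_2 → C_1 acts by ∂[p,q,r] = [q,r] − [p,r] + [p,q]. For instance
  ∂[2,5,9] = [5,9] − [2,9] + [2,5],
  ∂[2,5,6] = [5,6] − [2,6] + [2,5].
The 14×3 boundary matrix has rank 3 and Smith normal form diag(1,1,1).

From H_k ≅ ker(∂_k) / im(∂_{k+1}) we obtain:

  H_0: rank C_0 − rank ∂_1 = 9 − 8 = 1, and the invariant factors of ∂_1 are all 1, so H_0 ≅ Z.
  H_1: rank ker ∂_1 − rank ∂_2 = (14 − 8) − 3 = 3, and the invariant factors of ∂_2 are all 1, so H_1 ≅ Z^3.
  H_2: rank ker ∂_2 − rank ∂_3 = (3 − 3) − 0 = 0, and there is no ∂_3, so H_2 ≅ 0.

Hence the Betti numbers are b_0 = 1, b_1 = 3, b_2 = 0.

b_0 = 1, b_1 = 3, b_2 = 0.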